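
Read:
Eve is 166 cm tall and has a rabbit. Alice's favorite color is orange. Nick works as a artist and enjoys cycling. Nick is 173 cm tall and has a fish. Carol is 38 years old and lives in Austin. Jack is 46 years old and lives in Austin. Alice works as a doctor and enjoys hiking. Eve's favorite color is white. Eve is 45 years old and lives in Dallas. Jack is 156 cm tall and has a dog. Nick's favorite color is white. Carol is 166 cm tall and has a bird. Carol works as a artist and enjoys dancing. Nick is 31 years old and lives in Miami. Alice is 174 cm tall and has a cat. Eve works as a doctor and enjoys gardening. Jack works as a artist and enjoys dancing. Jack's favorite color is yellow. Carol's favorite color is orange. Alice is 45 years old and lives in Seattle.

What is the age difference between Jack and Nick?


|46 - 31| = 15

15


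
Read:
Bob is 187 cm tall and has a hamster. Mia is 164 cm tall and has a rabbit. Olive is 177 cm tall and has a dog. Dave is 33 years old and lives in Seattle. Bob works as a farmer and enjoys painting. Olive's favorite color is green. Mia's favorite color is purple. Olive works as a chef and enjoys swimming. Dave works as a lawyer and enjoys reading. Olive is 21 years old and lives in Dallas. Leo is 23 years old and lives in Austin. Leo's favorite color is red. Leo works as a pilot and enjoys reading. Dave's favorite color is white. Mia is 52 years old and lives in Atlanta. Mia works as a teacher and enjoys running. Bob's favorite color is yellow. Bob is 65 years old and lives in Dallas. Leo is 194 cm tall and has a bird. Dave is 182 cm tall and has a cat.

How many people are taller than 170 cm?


Taller than 170: 4

4


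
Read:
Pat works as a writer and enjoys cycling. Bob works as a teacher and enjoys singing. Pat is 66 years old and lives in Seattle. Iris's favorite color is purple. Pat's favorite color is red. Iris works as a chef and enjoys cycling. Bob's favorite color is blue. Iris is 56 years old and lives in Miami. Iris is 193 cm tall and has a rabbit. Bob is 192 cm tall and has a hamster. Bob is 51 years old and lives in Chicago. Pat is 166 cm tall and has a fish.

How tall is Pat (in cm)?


Pat is 166 cm tall

166


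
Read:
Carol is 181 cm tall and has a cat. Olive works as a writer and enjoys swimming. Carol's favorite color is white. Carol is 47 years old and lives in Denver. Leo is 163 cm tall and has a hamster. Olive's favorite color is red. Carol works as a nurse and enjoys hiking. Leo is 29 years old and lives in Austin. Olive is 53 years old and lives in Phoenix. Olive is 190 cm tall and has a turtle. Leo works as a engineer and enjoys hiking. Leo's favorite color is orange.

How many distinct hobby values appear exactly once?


Unique hobby values: 1

1


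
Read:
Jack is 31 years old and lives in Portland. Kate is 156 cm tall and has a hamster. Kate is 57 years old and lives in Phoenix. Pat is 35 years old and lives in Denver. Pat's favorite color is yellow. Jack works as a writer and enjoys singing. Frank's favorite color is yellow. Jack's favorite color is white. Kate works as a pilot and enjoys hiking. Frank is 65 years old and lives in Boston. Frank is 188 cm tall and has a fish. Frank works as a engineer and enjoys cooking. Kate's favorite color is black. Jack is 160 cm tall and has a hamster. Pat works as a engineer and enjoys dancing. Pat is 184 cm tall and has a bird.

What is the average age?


Sum=188, n=4, avg=47

47


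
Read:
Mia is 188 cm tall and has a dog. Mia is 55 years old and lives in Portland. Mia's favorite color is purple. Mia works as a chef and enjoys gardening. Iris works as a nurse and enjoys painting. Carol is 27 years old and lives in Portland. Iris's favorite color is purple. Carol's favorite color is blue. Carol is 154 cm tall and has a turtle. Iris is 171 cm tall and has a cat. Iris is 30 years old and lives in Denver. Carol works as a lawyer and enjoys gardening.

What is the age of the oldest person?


Oldest: Mia at 55

55


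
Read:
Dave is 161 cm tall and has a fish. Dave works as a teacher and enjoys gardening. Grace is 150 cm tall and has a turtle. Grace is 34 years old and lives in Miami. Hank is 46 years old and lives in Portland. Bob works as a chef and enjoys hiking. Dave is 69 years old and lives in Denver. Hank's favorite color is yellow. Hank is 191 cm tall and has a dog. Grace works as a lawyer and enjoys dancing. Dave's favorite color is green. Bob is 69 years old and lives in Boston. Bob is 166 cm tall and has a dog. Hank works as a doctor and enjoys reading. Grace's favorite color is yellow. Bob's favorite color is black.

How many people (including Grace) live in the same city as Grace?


Grace lives in Miami. Count = 1

1


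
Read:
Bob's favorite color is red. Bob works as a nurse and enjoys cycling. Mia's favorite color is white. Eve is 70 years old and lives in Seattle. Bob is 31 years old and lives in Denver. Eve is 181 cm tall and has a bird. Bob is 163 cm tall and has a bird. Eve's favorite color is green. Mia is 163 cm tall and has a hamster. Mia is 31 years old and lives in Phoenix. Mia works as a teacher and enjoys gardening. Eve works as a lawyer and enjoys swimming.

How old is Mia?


Mia is 31 years old

31


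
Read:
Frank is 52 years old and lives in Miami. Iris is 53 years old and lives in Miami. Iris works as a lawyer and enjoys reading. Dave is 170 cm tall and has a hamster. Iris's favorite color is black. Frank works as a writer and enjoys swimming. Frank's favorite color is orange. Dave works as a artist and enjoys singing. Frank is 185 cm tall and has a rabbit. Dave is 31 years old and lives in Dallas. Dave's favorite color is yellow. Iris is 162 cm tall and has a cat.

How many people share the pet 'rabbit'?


Count: 1

1


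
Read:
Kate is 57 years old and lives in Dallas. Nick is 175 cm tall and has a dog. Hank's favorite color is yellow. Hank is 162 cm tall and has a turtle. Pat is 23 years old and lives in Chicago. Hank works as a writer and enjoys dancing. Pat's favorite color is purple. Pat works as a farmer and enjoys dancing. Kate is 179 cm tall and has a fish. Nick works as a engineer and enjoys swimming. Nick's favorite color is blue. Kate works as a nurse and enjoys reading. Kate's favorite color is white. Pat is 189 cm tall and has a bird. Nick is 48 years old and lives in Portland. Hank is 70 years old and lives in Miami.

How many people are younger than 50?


Filter: 2

2


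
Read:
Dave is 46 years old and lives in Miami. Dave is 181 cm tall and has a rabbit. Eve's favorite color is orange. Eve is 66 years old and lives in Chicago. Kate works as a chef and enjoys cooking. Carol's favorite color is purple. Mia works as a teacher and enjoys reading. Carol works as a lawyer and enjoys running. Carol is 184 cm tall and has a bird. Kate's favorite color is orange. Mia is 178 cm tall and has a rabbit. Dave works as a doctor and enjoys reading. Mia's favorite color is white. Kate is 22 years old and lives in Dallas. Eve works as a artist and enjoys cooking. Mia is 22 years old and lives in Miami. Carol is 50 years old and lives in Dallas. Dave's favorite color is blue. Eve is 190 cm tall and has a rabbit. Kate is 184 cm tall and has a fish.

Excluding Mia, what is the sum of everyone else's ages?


Sum (excluding Mia): 184

184


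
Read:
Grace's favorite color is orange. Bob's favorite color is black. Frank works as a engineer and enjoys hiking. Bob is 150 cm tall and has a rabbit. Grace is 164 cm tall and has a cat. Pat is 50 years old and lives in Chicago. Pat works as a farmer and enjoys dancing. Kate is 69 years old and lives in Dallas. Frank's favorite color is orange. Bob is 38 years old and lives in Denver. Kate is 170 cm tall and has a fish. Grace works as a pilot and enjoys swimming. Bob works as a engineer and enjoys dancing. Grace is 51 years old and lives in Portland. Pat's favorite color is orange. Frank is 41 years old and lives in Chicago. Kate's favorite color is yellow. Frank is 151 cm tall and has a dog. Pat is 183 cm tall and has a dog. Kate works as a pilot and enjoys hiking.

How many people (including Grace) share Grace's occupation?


Grace is a pilot. Count = 2

2


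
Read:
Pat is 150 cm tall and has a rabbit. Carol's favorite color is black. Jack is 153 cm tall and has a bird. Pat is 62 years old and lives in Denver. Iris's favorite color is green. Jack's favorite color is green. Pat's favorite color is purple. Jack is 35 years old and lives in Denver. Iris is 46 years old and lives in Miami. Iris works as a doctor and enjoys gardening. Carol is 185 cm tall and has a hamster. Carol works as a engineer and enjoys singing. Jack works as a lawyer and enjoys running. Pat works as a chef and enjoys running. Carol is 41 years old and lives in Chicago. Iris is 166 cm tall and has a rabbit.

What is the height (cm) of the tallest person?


Tallest: Carol at 185 cm

185


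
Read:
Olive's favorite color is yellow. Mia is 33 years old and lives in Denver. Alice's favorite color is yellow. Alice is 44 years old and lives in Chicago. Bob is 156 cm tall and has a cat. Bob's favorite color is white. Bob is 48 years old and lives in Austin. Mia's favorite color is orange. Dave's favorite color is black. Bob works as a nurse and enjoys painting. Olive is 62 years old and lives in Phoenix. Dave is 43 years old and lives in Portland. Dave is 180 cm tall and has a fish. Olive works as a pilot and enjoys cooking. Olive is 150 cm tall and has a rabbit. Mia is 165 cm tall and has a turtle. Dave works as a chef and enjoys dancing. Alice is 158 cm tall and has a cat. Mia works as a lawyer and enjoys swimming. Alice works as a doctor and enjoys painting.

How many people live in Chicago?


Count in Chicago: 1

1


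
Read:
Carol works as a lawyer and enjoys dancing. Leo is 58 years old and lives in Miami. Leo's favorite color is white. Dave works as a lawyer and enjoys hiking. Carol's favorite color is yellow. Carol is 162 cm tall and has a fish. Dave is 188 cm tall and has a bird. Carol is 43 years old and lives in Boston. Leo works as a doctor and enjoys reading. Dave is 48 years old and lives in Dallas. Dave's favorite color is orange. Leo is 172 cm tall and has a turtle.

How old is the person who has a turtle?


Person with turtle is Leo, age 58

58


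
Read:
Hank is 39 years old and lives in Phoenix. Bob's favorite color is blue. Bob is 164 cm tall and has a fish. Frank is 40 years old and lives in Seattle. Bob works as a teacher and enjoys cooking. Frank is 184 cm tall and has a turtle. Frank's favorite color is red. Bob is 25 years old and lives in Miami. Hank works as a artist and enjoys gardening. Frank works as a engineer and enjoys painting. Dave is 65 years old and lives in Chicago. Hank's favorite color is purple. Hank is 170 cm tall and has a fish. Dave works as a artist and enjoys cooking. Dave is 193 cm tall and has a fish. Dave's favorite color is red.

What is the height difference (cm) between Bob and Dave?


|164 - 193| = 29

29


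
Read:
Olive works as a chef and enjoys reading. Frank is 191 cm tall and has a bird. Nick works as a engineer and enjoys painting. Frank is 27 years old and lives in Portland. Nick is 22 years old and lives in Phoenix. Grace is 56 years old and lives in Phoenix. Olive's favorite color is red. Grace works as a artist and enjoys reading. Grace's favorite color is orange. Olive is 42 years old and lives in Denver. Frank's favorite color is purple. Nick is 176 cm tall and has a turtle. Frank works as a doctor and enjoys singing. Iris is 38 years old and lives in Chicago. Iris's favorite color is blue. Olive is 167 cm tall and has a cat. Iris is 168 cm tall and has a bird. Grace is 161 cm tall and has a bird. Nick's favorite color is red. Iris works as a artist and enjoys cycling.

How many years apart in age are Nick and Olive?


22 vs 42, diff = 20

20


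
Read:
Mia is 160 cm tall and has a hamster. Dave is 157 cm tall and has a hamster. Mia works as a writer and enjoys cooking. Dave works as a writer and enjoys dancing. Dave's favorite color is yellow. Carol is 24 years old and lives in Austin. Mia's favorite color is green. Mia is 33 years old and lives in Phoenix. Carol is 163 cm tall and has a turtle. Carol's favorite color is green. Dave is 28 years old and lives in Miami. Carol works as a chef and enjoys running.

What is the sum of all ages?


28+33+24 = 85

85


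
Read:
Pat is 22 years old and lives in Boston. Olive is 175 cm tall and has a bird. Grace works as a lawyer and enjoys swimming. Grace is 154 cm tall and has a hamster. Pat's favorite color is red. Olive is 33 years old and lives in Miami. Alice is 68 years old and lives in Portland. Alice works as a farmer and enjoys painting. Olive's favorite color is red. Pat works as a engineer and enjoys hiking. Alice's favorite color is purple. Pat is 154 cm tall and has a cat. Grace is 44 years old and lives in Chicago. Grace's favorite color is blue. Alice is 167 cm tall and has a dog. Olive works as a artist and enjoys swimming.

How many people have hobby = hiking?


Count: 1

1


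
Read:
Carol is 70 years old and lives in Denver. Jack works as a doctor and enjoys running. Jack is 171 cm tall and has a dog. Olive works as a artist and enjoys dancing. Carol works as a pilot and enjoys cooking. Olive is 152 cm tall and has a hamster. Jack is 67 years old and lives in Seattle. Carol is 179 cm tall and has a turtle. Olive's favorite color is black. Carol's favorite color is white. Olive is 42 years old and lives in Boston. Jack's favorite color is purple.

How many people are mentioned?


People: Olive, Jack, Carol. Count = 3

3


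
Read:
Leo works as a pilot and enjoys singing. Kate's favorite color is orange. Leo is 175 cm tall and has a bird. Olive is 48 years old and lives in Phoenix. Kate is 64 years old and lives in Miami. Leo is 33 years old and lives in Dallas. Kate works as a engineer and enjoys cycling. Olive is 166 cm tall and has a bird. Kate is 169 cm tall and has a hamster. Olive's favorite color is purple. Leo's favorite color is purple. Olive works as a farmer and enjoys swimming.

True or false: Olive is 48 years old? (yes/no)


Olive is actually 48. yes

yes


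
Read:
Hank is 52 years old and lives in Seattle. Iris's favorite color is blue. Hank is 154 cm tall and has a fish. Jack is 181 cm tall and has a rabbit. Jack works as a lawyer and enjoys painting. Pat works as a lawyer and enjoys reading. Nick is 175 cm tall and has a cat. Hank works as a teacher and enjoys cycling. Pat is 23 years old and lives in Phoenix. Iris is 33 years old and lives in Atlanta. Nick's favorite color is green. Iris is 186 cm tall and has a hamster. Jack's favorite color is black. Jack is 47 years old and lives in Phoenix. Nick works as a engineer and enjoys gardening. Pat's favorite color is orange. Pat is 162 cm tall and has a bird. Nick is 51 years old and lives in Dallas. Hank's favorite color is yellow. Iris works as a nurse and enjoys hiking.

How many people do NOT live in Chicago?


Not in Chicago: 5

5


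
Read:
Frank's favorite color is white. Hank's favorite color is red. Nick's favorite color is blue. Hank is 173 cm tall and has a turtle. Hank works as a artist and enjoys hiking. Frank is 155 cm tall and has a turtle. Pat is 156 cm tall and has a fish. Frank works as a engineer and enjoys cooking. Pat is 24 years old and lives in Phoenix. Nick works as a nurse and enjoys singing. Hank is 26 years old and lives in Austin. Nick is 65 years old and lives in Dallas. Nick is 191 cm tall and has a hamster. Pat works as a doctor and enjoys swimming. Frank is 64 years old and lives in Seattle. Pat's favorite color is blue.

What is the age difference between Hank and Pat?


|26 - 24| = 2

2


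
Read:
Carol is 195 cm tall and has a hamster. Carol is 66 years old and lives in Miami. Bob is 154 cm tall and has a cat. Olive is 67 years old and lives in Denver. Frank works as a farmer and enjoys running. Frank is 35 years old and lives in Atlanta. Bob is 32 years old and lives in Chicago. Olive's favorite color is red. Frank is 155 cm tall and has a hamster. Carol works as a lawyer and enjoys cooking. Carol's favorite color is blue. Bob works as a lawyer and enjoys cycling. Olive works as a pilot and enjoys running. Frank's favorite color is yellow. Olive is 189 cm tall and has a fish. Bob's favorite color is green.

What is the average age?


Sum=200, n=4, avg=50

50


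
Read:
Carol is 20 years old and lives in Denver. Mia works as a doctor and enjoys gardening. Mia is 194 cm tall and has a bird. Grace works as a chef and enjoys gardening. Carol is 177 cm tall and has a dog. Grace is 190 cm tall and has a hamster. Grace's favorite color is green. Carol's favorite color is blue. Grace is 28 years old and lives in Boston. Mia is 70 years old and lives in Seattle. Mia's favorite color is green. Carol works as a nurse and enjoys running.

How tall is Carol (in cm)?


Carol is 177 cm tall

177


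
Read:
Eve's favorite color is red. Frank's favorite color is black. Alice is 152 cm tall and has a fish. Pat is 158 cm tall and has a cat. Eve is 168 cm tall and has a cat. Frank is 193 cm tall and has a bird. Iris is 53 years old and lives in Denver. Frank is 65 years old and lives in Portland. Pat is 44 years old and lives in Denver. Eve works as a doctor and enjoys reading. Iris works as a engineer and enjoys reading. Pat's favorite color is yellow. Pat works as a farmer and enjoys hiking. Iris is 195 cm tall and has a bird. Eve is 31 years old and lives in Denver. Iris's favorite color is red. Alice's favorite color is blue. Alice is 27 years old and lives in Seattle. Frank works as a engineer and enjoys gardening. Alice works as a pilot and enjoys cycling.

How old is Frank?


Frank is 65 years old

65


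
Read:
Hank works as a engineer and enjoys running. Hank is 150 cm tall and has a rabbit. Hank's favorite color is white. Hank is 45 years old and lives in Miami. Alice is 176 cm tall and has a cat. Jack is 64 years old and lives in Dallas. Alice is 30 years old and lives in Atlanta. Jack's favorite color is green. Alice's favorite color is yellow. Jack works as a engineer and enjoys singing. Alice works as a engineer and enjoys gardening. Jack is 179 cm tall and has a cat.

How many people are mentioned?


People: Hank, Jack, Alice. Count = 3

3


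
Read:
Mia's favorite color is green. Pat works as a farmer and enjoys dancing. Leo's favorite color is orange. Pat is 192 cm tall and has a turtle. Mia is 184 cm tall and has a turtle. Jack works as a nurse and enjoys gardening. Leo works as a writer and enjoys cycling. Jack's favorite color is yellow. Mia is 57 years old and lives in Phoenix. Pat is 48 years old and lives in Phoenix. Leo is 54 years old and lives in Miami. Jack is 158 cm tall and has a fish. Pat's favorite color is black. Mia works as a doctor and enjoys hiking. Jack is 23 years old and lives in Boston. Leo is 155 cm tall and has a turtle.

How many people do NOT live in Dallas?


Not in Dallas: 4

4


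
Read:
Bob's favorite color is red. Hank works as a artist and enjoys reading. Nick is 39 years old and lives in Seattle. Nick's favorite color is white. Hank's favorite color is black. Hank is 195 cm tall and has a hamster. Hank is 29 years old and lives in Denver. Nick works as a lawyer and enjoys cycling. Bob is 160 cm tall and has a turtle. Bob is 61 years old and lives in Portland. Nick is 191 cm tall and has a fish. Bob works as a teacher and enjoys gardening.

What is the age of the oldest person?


Oldest: Bob at 61

61


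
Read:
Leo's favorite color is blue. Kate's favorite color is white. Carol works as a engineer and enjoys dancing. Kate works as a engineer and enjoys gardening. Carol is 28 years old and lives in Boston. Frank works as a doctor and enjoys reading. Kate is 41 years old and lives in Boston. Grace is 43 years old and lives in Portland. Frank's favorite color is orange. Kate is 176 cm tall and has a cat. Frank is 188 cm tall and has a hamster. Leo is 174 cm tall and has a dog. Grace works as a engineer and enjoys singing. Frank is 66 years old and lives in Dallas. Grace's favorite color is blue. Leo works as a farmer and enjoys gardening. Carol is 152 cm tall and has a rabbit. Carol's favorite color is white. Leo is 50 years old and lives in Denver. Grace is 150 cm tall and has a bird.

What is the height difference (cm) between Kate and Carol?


|176 - 152| = 24

24


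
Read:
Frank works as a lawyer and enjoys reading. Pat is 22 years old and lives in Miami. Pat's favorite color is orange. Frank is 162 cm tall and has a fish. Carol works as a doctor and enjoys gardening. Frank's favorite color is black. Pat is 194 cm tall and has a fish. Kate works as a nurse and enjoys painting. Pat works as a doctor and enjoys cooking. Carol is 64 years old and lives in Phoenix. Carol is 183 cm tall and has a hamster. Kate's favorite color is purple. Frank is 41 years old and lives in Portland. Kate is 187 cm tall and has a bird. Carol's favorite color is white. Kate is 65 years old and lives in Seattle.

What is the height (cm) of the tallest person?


Tallest: Pat at 194 cm

194


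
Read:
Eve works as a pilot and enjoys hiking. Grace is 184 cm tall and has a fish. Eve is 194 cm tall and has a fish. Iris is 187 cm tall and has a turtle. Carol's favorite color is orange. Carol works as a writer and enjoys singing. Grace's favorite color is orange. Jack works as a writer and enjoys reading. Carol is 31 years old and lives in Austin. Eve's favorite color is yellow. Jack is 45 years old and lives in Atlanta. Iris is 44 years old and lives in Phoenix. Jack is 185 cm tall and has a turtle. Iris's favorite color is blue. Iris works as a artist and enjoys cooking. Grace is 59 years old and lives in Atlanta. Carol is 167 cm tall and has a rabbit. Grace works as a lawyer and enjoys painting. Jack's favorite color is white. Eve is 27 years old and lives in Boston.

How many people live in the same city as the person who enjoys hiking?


Person with hobby hiking is Eve, city Boston. Count = 1

1


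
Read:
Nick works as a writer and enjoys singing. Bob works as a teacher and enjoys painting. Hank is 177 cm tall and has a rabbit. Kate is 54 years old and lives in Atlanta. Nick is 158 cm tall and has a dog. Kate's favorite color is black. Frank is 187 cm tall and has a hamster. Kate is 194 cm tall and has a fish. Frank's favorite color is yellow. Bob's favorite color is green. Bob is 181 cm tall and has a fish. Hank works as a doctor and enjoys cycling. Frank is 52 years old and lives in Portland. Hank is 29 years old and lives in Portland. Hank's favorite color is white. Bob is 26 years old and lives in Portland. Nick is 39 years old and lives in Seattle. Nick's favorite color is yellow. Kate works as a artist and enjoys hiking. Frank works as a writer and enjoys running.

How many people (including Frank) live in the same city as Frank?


Frank lives in Portland. Count = 3

3


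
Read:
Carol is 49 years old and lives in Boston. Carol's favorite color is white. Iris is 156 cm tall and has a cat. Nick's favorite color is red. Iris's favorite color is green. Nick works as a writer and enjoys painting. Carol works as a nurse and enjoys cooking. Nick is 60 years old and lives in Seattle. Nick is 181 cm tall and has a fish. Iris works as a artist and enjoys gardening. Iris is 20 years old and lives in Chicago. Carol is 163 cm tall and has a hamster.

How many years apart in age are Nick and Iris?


60 vs 20, diff = 40

40


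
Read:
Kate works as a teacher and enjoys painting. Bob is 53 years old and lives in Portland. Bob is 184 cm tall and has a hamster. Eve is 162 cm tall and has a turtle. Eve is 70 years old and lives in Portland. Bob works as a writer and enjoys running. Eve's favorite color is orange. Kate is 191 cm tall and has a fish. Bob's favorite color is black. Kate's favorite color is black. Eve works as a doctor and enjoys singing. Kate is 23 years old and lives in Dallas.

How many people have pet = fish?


Count: 1

1


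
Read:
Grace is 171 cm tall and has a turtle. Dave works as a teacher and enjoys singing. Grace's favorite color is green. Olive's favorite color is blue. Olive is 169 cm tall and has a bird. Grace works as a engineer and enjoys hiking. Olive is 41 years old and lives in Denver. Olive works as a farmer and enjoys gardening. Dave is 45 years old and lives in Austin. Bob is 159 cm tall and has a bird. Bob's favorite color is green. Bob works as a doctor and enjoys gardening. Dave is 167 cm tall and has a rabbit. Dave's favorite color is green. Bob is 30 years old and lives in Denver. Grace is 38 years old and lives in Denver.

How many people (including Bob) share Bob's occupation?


Bob is a doctor. Count = 1

1


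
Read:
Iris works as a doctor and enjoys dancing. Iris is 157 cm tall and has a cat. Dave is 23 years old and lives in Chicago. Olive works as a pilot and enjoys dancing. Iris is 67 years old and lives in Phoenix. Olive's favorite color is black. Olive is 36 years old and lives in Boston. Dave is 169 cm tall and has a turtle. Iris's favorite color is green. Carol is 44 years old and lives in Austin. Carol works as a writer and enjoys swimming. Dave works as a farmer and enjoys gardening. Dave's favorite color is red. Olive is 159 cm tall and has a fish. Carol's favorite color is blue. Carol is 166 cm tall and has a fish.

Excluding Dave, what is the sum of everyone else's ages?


Sum (excluding Dave): 147

147


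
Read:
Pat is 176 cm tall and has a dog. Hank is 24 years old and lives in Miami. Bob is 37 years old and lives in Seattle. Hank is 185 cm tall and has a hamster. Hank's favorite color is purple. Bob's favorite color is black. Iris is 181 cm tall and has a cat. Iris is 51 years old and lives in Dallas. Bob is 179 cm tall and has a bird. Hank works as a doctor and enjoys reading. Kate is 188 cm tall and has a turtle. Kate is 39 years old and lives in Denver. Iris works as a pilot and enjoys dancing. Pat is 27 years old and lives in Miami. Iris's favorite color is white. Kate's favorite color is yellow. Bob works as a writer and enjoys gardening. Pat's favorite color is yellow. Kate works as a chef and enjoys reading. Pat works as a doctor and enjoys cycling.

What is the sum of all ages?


24+51+27+39+37 = 178

178


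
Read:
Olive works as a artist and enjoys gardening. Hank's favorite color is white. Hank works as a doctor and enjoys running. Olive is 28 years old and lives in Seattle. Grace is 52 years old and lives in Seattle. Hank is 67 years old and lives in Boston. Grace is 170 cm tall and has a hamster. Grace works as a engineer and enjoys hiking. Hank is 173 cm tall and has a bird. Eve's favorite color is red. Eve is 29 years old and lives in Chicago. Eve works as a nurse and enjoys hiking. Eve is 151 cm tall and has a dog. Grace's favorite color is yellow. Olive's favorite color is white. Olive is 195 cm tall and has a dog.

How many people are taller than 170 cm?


Taller than 170: 2

2


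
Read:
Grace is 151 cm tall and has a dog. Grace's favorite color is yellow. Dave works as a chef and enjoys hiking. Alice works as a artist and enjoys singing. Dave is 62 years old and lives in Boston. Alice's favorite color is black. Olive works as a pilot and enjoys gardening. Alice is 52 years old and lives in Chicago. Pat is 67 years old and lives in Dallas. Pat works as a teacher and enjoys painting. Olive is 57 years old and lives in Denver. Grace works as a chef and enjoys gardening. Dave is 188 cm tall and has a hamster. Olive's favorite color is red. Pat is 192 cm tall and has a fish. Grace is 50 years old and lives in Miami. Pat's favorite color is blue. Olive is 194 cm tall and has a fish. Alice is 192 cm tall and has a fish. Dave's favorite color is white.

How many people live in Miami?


Count in Miami: 1

1


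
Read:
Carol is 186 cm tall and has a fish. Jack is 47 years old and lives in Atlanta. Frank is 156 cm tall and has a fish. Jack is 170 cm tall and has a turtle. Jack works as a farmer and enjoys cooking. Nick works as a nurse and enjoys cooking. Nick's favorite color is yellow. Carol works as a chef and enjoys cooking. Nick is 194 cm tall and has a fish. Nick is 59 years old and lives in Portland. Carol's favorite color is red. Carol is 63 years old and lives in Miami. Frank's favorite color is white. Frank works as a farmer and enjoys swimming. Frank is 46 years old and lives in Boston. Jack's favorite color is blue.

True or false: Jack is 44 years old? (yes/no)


Jack is actually 47. no

no


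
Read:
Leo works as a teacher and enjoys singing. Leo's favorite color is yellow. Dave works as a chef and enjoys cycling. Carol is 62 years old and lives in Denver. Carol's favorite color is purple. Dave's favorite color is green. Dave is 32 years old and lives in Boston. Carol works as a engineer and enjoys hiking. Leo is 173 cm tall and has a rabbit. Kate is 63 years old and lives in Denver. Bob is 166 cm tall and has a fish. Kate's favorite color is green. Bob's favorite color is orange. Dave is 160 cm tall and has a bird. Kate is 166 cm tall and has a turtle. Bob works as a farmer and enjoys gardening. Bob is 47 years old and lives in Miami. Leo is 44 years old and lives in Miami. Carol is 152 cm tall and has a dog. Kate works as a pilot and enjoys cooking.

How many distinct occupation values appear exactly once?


Unique occupation values: 5

5


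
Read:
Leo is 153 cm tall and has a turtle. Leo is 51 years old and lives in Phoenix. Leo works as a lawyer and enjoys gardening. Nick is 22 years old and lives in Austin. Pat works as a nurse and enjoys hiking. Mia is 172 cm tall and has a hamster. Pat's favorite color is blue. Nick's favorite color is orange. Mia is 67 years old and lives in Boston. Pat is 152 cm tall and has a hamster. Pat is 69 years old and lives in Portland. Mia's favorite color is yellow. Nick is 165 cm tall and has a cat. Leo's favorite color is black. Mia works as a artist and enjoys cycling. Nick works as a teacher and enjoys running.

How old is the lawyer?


The lawyer is Leo, age 51

51


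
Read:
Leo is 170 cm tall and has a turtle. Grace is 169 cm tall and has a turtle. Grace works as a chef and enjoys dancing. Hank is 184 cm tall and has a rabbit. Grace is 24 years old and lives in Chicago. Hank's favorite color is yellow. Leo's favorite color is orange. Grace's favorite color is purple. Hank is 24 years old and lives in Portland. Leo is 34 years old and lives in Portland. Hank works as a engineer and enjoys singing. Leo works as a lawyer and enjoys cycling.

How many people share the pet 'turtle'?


Count: 2

2


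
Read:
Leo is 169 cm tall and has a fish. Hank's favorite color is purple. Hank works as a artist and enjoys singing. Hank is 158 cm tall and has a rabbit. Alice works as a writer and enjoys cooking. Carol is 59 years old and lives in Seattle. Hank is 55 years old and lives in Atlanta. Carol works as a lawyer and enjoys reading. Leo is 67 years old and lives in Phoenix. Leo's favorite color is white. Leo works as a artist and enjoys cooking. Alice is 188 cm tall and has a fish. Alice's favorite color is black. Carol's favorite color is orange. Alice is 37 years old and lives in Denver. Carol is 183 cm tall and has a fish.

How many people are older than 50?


Filter: 3

3


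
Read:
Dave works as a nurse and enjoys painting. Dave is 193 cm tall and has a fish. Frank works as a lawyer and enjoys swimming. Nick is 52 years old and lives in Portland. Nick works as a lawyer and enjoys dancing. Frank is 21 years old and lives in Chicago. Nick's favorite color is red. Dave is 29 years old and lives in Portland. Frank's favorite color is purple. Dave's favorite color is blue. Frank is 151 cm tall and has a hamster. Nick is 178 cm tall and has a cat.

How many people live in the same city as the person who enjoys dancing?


Person with hobby dancing is Nick, city Portland. Count = 2

2


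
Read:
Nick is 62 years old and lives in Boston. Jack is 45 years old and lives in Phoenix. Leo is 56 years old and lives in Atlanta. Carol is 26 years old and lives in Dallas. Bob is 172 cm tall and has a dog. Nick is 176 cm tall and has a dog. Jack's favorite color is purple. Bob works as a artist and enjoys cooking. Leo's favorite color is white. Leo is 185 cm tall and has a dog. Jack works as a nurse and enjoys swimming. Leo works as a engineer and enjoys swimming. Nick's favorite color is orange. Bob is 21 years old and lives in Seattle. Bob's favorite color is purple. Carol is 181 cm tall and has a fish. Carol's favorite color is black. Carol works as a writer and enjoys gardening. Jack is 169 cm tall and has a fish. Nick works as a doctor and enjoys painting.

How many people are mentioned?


People: Leo, Nick, Carol, Bob, Jack. Count = 5

5


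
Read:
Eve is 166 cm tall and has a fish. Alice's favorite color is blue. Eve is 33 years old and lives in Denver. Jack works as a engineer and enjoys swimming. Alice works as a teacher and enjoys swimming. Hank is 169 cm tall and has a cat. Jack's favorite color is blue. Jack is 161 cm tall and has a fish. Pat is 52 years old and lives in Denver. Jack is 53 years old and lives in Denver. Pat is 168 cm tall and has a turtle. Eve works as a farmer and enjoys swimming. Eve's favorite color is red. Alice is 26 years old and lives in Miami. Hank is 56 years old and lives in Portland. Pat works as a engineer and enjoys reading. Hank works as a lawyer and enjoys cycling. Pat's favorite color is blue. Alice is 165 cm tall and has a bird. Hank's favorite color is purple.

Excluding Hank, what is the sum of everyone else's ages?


Sum (excluding Hank): 164

164


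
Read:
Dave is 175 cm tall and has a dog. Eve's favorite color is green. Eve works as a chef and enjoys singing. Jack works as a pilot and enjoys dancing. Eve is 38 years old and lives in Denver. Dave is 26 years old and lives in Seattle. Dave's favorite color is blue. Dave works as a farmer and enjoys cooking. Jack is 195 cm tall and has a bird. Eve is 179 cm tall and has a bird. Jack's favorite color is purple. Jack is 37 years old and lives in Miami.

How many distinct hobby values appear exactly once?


Unique hobby values: 3

3


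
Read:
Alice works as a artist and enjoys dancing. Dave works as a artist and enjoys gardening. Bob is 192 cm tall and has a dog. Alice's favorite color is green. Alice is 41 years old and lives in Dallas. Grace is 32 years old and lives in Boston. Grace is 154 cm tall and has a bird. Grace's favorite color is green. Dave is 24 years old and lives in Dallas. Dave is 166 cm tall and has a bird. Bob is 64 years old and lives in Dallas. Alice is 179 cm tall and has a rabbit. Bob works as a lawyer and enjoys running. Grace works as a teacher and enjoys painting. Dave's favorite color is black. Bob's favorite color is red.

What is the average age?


Sum=161, n=4, avg=40.25

40.25


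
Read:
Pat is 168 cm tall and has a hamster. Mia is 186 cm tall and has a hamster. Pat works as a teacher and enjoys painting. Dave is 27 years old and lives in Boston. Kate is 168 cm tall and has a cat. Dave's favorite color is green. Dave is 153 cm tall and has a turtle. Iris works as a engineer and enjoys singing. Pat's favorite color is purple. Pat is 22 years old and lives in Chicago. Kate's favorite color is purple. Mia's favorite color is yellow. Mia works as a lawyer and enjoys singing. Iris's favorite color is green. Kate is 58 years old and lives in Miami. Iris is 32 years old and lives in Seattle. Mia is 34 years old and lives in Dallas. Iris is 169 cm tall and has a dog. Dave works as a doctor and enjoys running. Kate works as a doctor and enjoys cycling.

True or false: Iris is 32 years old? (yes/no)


Iris is actually 32. yes

yes


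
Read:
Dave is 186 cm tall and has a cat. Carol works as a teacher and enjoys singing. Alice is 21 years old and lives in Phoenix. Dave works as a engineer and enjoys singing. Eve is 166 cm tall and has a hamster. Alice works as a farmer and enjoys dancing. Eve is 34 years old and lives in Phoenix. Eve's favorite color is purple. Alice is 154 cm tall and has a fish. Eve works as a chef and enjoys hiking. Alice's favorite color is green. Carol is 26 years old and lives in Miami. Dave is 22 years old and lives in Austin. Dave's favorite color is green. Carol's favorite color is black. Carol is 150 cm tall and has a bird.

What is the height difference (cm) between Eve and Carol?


|166 - 150| = 16

16


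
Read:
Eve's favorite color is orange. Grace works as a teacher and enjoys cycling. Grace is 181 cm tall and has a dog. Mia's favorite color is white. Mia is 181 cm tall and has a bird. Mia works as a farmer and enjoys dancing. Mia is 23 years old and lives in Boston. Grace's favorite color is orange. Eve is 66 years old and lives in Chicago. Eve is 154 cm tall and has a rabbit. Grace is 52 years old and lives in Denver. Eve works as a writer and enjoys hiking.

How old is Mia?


Mia is 23 years old

23


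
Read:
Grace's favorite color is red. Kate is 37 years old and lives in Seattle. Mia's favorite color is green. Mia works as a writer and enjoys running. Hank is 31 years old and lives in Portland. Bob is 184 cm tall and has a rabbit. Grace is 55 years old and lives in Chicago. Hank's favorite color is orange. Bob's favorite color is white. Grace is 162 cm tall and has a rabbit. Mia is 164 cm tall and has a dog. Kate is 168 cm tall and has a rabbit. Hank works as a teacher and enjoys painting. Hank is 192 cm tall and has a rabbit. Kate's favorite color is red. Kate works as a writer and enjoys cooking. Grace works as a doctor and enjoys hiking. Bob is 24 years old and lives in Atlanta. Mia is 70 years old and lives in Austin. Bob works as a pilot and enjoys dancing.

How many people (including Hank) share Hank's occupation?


Hank is a teacher. Count = 1

1


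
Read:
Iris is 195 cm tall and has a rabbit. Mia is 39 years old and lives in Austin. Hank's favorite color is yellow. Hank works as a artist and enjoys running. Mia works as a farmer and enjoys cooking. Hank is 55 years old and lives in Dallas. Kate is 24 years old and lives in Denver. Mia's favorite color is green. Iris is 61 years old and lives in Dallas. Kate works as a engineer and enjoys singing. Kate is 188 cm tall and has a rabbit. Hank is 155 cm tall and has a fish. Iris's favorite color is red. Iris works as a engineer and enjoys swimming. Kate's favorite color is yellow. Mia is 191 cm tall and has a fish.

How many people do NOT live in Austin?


Not in Austin: 3

3


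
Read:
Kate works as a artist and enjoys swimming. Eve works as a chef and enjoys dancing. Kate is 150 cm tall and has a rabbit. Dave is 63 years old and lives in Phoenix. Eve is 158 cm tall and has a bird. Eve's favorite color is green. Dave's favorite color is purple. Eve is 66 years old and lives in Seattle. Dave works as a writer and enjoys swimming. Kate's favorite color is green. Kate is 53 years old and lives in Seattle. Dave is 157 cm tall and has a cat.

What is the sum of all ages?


63+66+53 = 182

182


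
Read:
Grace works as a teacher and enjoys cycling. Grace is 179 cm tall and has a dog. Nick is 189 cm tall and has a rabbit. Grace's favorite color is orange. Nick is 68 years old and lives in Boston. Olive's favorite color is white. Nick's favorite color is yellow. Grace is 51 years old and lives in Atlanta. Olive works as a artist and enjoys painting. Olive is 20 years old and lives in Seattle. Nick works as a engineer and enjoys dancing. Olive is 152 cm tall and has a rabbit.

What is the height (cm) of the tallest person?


Tallest: Nick at 189 cm

189


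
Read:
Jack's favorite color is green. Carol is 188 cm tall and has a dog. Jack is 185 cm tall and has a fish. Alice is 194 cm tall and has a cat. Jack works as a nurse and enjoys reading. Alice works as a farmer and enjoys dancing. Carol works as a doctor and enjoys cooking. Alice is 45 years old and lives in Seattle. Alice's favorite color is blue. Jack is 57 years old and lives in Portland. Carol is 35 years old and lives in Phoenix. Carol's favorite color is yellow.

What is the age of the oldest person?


Oldest: Jack at 57

57
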